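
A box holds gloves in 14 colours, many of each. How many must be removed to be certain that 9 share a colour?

113

In the worst case you draw 8 of each of the 14 colours: 14 × 8 = 112.
One more forces 9 of some colour, so 112 + 1 = 113.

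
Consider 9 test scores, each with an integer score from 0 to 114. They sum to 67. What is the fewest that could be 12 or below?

If only k of them are at most 12, the other 9 − k are at least 13, so the total is at least (9 − k)·13 + k·0.
This is ≤ 67, so (9 − k)·13 + 0k ≤ 67, which gives k ≥ 4.
Exactly 4 works: 4 values at 0 and 5 at 13 total 65; raise one of the low values by 2 (still ≤ 12) to hit 67.

4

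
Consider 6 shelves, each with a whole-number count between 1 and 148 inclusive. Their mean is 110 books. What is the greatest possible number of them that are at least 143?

4

The total is 6 × 110 = 660.
Suppose k of them are at least 143. Those contribute at least 143 each and the other 6 − k at least 1 each.
So the total is at least 143k + 1(6 − k) = 6 + 142k. This must be ≤ 660, giving k ≤ 4.
k = 4 is achieved by 4 values at 143 and 2 at 1, total 574; add 86 to one value (staying below 143) to reach 660.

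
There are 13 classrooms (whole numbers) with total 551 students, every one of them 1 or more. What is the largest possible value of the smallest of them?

42

If every one of the 13 were at least 43, the total would be at least 13 × 43 = 559 > 551.
Taking 8 copies of 42 and 5 copies of 43 gives exactly 551, so 42 is attained.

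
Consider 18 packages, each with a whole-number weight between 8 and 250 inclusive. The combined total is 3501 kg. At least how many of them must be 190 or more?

Suppose at most 18 − j of them reach 190; then j values are ≤ 189 and the rest ≤ 250.
The total is then ≤ 189·j + 250·(18 − j) = 4500 − 61j. For this to be ≥ 3501 we need j ≤ 16, so at least 18 − 16 = 2 must reach 190.
Exactly 2 works: 2 values at 250 and 16 at 189 total 3524; lower one of the high values by 23 (still ≥ 190) to hit 3501.

2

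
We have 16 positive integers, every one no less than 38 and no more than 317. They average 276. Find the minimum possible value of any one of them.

Minimizing one value means maximizing the remaining 15.
The total is 16 × 276 = 4416.
The other 15 can take up 15 × 317 = 4755 ≥ 4416 − 38, so one integer can sit at its floor of 38.
Achievable: one at 38 and the other 15 totalling 4378, which fits since 15 × 38 ≤ 4378 ≤ 15 × 317.

38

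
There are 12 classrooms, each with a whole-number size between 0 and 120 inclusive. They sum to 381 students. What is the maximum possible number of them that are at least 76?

5

If k of the values are ≥ 76, the total is ≥ 76k + 0(12 − k).
Setting 76k + 0(12 − k) ≤ 381 gives 76k ≤ 381, so k ≤ 5.
k = 5 is achieved by 5 values at 76 and 7 at 0, total 380; add 1 to one value (staying below 76) to reach 381.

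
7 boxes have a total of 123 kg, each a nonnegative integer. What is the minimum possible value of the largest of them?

If every one of the 7 were at most 17, the total would be at most 7 × 17 = 119 < 123.
Achievable: 4 of them at 18 and 3 at 17 total 123.

18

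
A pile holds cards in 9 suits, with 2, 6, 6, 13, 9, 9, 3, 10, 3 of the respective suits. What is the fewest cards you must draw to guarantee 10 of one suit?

In the worst case you take as many as possible of each suit without reaching 10: 2 + 6 + 6 + 9 + 9 + 9 + 3 + 9 + 3 = 56.
The next one must give 10 of some suit, so 56 + 1 = 57.

57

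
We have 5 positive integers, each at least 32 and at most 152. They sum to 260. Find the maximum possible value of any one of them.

Maximizing one value means minimizing the remaining 4.
The other 4 contribute at least 4 × 32 = 128, leaving at most 260 − 128 = 132.
Since 132 ≤ 152, this is achievable: one at 132 and 4 at 32.

132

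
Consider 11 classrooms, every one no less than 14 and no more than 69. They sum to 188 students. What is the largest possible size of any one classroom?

48

To make one classroom as large as possible, make the other 10 as small as possible.
The other 10 contribute at least 10 × 14 = 140, leaving at most 188 − 140 = 48.
Since 48 ≤ 69, this is achievable: one at 48 and 10 at 14.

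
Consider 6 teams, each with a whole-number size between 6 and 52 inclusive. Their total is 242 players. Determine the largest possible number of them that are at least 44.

If k of the values are ≥ 44, the total is ≥ 44k + 6(6 − k).
Setting 44k + 6(6 − k) ≤ 242 gives 38k ≤ 206, so k ≤ 5.
k = 5 is achieved by 5 values at 44 and 1 at 6, total 226; add 16 to one value (staying below 44) to reach 242.

5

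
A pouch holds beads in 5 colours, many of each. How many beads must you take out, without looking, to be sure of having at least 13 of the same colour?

61

In the worst case you draw 12 of each of the 5 colours: 5 × 12 = 60.
One more forces 13 of some colour, so 60 + 1 = 61.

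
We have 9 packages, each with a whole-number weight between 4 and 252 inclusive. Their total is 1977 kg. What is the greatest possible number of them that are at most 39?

1

Suppose k of them are at most 39. Those contribute at most 39 each and the rest at most 252 each.
So the total is at most 39k + 252(9 − k) = 2268 − 213k. This must still be ≥ 1977, so k ≤ 1.
k = 1 is achieved by 1 value at 39 and 8 at 252, total 2055; lower one of the 252's by 78 (still > 39) to reach 1977.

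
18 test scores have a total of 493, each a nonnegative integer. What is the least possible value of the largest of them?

28

The average is 493/18 > 27, so not all 18 can be 27 or less; the largest is ≥ 28.
Equality holds with 7 values of 28 and 11 values of 27.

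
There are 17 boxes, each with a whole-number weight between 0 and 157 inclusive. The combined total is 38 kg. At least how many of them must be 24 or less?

16

Each value above 24 is at least 25, contributing at least 25 − 0 = 25 above the floor 0.
The sum exceeds the floor total 0 by 38, so at most ⌊38/25⌋ = 1 exceed 24, and at least 16 are ≤ 24.
Exactly 16 works: 16 values at 0 and 1 at 25 total 25; raise one of the low values by 13 (still ≤ 24) to hit 38.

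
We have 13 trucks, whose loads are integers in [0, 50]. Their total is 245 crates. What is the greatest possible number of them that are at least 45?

5

With k values at 45 or above and the rest at least 0, the sum is at least 0 + 45k.
Since the sum is 245, we need 45k ≤ 245, i.e. k ≤ 5.
k = 5 is achieved by 5 values at 45 and 8 at 0, total 225; add 20 to one value (staying below 45) to reach 245.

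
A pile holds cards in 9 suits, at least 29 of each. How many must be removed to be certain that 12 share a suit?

100

In the worst case you draw 11 of each of the 9 suits: 9 × 11 = 99.
One more forces 12 of some suit, so 99 + 1 = 100.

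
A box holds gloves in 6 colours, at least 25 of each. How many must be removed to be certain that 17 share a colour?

In the worst case you draw 16 of each of the 6 colours: 6 × 16 = 96.
One more forces 17 of some colour, so 96 + 1 = 97.

97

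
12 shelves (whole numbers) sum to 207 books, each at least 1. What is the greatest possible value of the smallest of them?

If every one of the 12 were at least 18, the total would be at least 12 × 18 = 216 > 207.
Achievable: 9 of them at 17 and 3 at 18 total 207.

17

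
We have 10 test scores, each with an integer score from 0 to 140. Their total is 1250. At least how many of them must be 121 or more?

Each value short of 121 is at most 120, costing at least 140 − 120 = 20 against the maximum total of 1400.
We can afford to lose at most 1400 − 1250 = 150, so at most ⌊150/20⌋ = 7 fall short, and at least 3 are ≥ 121.
Exactly 3 works: 3 values at 140 and 7 at 120 total 1260; lower one of the high values by 10 (still ≥ 121) to hit 1250.

3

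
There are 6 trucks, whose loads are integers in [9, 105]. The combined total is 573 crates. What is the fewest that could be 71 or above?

5

Suppose at most 6 − j of them reach 71; then j values are ≤ 70 and the rest ≤ 105.
The total is then ≤ 70·j + 105·(6 − j) = 630 − 35j. For this to be ≥ 573 we need j ≤ 1, so at least 6 − 1 = 5 must reach 71.
Exactly 5 works: 5 values at 105 and 1 at 70 total 595; lower one of the high values by 22 (still ≥ 71) to hit 573.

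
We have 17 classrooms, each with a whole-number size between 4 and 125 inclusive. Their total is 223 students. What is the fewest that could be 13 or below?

If only k of them are at most 13, the other 17 − k are at least 14, so the total is at least (17 − k)·14 + k·4.
This is ≤ 223, so (17 − k)·14 + 4k ≤ 223, which gives k ≥ 2.
Exactly 2 works: 2 values at 4 and 15 at 14 total 218; raise one of the low values by 5 (still ≤ 13) to hit 223.

2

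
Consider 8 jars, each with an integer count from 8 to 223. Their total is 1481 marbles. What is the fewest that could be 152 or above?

4

Suppose at most 8 − j of them reach 152; then j values are ≤ 151 and the rest ≤ 223.
The total is then ≤ 151·j + 223·(8 − j) = 1784 − 72j. For this to be ≥ 1481 we need j ≤ 4, so at least 8 − 4 = 4 must reach 152.
Exactly 4 works: 4 values at 223 and 4 at 151 total 1496; lower one of the high values by 15 (still ≥ 152) to hit 1481.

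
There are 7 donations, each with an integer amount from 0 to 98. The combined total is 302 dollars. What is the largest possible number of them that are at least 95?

If k of the values are ≥ 95, the total is ≥ 95k + 0(7 − k).
Setting 95k + 0(7 − k) ≤ 302 gives 95k ≤ 302, so k ≤ 3.
k = 3 is achieved by 3 values at 95 and 4 at 0, total 285; add 17 to one value (staying below 95) to reach 302.

3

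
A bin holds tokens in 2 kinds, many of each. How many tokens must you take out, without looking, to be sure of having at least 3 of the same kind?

You could draw 2 of every kind without reaching 3 of any — 4 in all.
One more forces 3 of some kind, so 4 + 1 = 5.

5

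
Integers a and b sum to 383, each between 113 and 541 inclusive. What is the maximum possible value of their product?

36672

With a + b fixed, ab peaks when the two are closest together.
Taking a = 191 and b = 192 (both in [113, 541]) gives ab = 36672.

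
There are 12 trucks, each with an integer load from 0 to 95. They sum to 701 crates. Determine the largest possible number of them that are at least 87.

With k values at 87 or above and the rest at least 0, the sum is at least 0 + 87k.
Since the sum is 701, we need 87k ≤ 701, i.e. k ≤ 8.
k = 8 is achieved by 8 values at 87 and 4 at 0, total 696; add 5 to one value (staying below 87) to reach 701.

8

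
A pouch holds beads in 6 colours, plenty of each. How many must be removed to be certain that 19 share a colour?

109

You could draw 18 of every colour without reaching 19 of any — 108 in all.
One more forces 19 of some colour, so 108 + 1 = 109.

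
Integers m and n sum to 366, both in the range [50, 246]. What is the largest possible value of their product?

33489

With m + n fixed, mn peaks when the two are closest together.
Taking m = 183 and n = 183 (both in [50, 246]) gives mn = 33489.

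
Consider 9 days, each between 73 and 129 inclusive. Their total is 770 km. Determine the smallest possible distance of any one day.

73

Minimizing one value means maximizing the remaining 8.
The other 8 can take up 8 × 129 = 1032 ≥ 770 − 73, so one day can sit at its floor of 73.
Achievable: one at 73 and the other 8 totalling 697, which fits since 8 × 73 ≤ 697 ≤ 8 × 129.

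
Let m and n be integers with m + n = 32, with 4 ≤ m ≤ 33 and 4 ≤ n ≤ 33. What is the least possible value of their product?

112

mn = m(32 − m) is concave in m, so over [4, 28] it is minimized at an endpoint.
The extreme feasible split is m = 4, n = 28, giving mn = 112.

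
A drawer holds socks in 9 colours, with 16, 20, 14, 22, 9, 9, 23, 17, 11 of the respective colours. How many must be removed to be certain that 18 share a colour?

128

In the worst case you take as many as possible of each colour without reaching 18: 16 + 17 + 14 + 17 + 9 + 9 + 17 + 17 + 11 = 127.
The next one must give 18 of some colour, so 127 + 1 = 128.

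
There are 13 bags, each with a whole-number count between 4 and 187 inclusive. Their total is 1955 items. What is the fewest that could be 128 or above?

6

Suppose at most 13 − j of them reach 128; then j values are ≤ 127 and the rest ≤ 187.
The total is then ≤ 127·j + 187·(13 − j) = 2431 − 60j. For this to be ≥ 1955 we need j ≤ 7, so at least 13 − 7 = 6 must reach 128.
Exactly 6 works: 6 values at 187 and 7 at 127 total 2011; lower one of the high values by 56 (still ≥ 128) to hit 1955.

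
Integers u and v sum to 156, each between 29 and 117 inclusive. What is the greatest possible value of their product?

uv = u(156 − u) is maximized when u is as near 156/2 as the bounds allow.
Taking u = 78 and v = 78 (both in [29, 117]) gives uv = 6084.

6084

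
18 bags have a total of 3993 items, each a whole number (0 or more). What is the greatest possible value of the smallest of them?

221

The 18 values sum to 3993, so their minimum is at most ⌊3993/18⌋ = 221.
Achievable: 3 of them at 221 and 15 at 222 total 3993.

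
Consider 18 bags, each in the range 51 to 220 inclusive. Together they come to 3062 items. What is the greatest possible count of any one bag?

To make one bag as large as possible, make the other 17 as small as possible.
The other 17 contribute at least 17 × 51 = 867, leaving at most 3062 − 867 = 2195.
But each bag is capped at 220, so the maximum is 220.
Achievable: one at 220 and the other 17 totalling 2842, which fits since 17 × 51 ≤ 2842 ≤ 17 × 220.

220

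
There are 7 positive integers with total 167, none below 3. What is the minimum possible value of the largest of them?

24

Some value must be at least ⌈167/7⌉ = 24, since 7 × 23 = 161 < 167.
Achievable: 6 of them at 24 and 1 at 23 total 167.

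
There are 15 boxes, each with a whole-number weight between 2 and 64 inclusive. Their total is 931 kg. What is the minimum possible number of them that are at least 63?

If only k of them are at least 63, the other 15 − k are at most 62, so the total is at most k·64 + (15 − k)·62.
This must reach 931, so k·64 + (15 − k)·62 ≥ 931, giving k ≥ 1.
Exactly 1 works: 1 value at 64 and 14 at 62 total 932; lower one of the high values by 1 (still ≥ 63) to hit 931.

1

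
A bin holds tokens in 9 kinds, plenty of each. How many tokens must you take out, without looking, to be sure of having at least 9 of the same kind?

In the worst case you draw 8 of each of the 9 kinds: 9 × 8 = 72.
One more forces 9 of some kind, so 72 + 1 = 73.

73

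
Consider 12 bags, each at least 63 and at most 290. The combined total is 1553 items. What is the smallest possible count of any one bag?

To make one bag as small as possible, make the other 11 as large as possible.
The other 11 can take up 11 × 290 = 3190 ≥ 1553 − 63, so one bag can sit at its floor of 63.
Achievable: one at 63 and the other 11 totalling 1490, which fits since 11 × 63 ≤ 1490 ≤ 11 × 290.

63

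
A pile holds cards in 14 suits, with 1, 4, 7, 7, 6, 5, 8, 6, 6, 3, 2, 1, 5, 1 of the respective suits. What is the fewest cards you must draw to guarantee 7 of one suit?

In the worst case you take as many as possible of each suit without reaching 7: 1 + 4 + 6 + 6 + 6 + 5 + 6 + 6 + 6 + 3 + 2 + 1 + 5 + 1 = 58.
The next one must give 7 of some suit, so 58 + 1 = 59.

59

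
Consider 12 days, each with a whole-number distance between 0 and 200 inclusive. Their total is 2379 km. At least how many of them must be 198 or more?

5

Suppose at most 12 − j of them reach 198; then j values are ≤ 197 and the rest ≤ 200.
The total is then ≤ 197·j + 200·(12 − j) = 2400 − 3j. For this to be ≥ 2379 we need j ≤ 7, so at least 12 − 7 = 5 must reach 198.
Exactly 5 works: 5 values at 200 and 7 at 197 total 2379.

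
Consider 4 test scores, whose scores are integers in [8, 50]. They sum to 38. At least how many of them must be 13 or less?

3

Let j be the number exceeding 13. Then the total is ≥ 14·j + 8·(4 − j) = 32 + 6j.
So 6j ≤ 6 and j ≤ 1; hence at least 4 − 1 = 3 are ≤ 13.
Exactly 3 works: 3 values at 8 and 1 at 14 total 38.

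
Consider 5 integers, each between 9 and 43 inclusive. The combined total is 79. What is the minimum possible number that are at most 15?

Each value above 15 is at least 16, contributing at least 16 − 9 = 7 above the floor 9.
The sum exceeds the floor total 45 by 34, so at most ⌊34/7⌋ = 4 exceed 15, and at least 1 are ≤ 15.
Exactly 1 works: 1 value at 9 and 4 at 16 total 73; raise one of the low values by 6 (still ≤ 15) to hit 79.

1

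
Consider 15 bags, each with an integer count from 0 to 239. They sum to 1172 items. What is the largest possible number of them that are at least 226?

If k of the values are ≥ 226, the total is ≥ 226k + 0(15 − k).
Setting 226k + 0(15 − k) ≤ 1172 gives 226k ≤ 1172, so k ≤ 5.
k = 5 is achieved by 5 values at 226 and 10 at 0, total 1130; add 42 to one value (staying below 226) to reach 1172.

5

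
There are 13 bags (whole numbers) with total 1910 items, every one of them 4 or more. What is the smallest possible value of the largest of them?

The average is 1910/13 > 146, so not all 13 can be 146 or less; the largest is ≥ 147.
Equality holds with 12 values of 147 and 1 value of 146.

147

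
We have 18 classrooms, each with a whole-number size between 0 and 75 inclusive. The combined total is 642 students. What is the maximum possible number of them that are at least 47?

13

Suppose k of them are at least 47. Those contribute at least 47 each and the other 18 − k at least 0 each.
So the total is at least 47k + 0(18 − k) = 0 + 47k. This must be ≤ 642, giving k ≤ 13.
k = 13 is achieved by 13 values at 47 and 5 at 0, total 611; add 31 to one value (staying below 47) to reach 642.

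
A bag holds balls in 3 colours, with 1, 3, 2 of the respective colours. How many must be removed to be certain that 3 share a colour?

In the worst case you take as many as possible of each colour without reaching 3: 1 + 2 + 2 = 5.
The next one must give 3 of some colour, so 5 + 1 = 6.

6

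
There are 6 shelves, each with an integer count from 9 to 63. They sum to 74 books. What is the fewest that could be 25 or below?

5

Each value above 25 is at least 26, contributing at least 26 − 9 = 17 above the floor 9.
The sum exceeds the floor total 54 by 20, so at most ⌊20/17⌋ = 1 exceed 25, and at least 5 are ≤ 25.
Exactly 5 works: 5 values at 9 and 1 at 26 total 71; raise one of the low values by 3 (still ≤ 25) to hit 74.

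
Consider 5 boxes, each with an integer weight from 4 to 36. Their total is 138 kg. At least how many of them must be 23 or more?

Suppose at most 5 − j of them reach 23; then j values are ≤ 22 and the rest ≤ 36.
The total is then ≤ 22·j + 36·(5 − j) = 180 − 14j. For this to be ≥ 138 we need j ≤ 3, so at least 5 − 3 = 2 must reach 23.
Exactly 2 works: 2 values at 36 and 3 at 22 total 138.

2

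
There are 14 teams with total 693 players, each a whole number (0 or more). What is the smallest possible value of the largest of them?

50

Some value must be at least ⌈693/14⌉ = 50, since 14 × 49 = 686 < 693.
Equality holds with 7 values of 50 and 7 values of 49.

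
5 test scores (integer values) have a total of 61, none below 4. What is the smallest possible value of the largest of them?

13

The 5 values sum to 61, so their maximum is at least ⌈61/5⌉ = 13.
Equality holds with 1 value of 13 and 4 values of 12.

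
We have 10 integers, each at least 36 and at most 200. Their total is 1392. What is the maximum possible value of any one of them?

200

To make one integer as large as possible, make the other 9 as small as possible.
The other 9 contribute at least 9 × 36 = 324, leaving at most 1392 − 324 = 1068.
But each integer is capped at 200, so the maximum is 200.
Achievable: one at 200 and the other 9 totalling 1192, which fits since 9 × 36 ≤ 1192 ≤ 9 × 200.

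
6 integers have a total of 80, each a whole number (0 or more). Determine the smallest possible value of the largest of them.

If every one of the 6 were at most 13, the total would be at most 6 × 13 = 78 < 80.
Equality holds with 2 values of 14 and 4 values of 13.

14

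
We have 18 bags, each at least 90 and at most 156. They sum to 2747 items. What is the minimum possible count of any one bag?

95

To make one bag as small as possible, make the other 17 as large as possible.
The other 17 contribute at most 17 × 156 = 2652, leaving at least 2747 − 2652 = 95.
Since 95 ≥ 90, this is achievable: one at 95 and 17 at 156.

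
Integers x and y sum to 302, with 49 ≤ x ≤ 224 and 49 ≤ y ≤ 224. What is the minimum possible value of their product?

For a fixed sum, xy is smallest when x and y are as far apart as possible.
The extreme feasible split is x = 78, y = 224, giving xy = 17472.

17472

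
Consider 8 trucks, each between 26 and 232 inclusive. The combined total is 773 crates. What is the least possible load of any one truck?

26

Minimizing one value means maximizing the remaining 7.
The other 7 can take up 7 × 232 = 1624 ≥ 773 − 26, so one truck can sit at its floor of 26.
Achievable: one at 26 and the other 7 totalling 747, which fits since 7 × 26 ≤ 747 ≤ 7 × 232.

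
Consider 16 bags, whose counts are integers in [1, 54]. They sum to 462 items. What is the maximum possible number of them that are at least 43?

10

Suppose k of them are at least 43. Those contribute at least 43 each and the other 16 − k at least 1 each.
So the total is at least 43k + 1(16 − k) = 16 + 42k. This must be ≤ 462, giving k ≤ 10.
k = 10 is achieved by 10 values at 43 and 6 at 1, total 436; add 26 to one value (staying below 43) to reach 462.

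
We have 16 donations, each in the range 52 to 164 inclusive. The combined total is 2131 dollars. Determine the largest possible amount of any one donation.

164

To make one donation as large as possible, make the other 15 as small as possible.
The other 15 contribute at least 15 × 52 = 780, leaving at most 2131 − 780 = 1351.
But each donation is capped at 164, so the maximum is 164.
Achievable: one at 164 and the other 15 totalling 1967, which fits since 15 × 52 ≤ 1967 ≤ 15 × 164.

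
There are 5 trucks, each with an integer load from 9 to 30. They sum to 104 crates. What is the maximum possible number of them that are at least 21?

4

Suppose k of them are at least 21. Those contribute at least 21 each and the other 5 − k at least 9 each.
So the total is at least 21k + 9(5 − k) = 45 + 12k. This must be ≤ 104, giving k ≤ 4.
k = 4 is achieved by 4 values at 21 and 1 at 9, total 93; add 11 to one value (staying below 21) to reach 104.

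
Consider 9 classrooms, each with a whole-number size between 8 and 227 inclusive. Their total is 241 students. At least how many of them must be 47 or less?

5

Let j be the number exceeding 47. Then the total is ≥ 48·j + 8·(9 − j) = 72 + 40j.
So 40j ≤ 169 and j ≤ 4; hence at least 9 − 4 = 5 are ≤ 47.
Exactly 5 works: 5 values at 8 and 4 at 48 total 232; raise one of the low values by 9 (still ≤ 47) to hit 241.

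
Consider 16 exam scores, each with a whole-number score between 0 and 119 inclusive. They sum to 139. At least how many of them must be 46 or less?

Each value above 46 is at least 47, contributing at least 47 − 0 = 47 above the floor 0.
The sum exceeds the floor total 0 by 139, so at most ⌊139/47⌋ = 2 exceed 46, and at least 14 are ≤ 46.
Exactly 14 works: 14 values at 0 and 2 at 47 total 94; raise one of the low values by 45 (still ≤ 46) to hit 139.

14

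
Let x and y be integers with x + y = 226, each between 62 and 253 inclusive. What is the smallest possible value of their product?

10168

Since x + y is fixed, pushing one of them to its bound minimizes the product.
At the endpoint x = 62, y = 226 − 62 = 164, so xy = 62 × 164 = 10168.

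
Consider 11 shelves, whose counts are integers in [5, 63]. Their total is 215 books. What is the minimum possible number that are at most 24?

3

If only k of them are at most 24, the other 11 − k are at least 25, so the total is at least (11 − k)·25 + k·5.
This is ≤ 215, so (11 − k)·25 + 5k ≤ 215, which gives k ≥ 3.
Exactly 3 works: 3 values at 5 and 8 at 25 total 215.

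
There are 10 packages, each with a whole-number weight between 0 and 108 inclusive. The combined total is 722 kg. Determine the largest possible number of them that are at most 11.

3

Suppose k of them are at most 11. Those contribute at most 11 each and the rest at most 108 each.
So the total is at most 11k + 108(10 − k) = 1080 − 97k. This must still be ≥ 722, so k ≤ 3.
k = 3 is achieved by 3 values at 11 and 7 at 108, total 789; lower one of the 108's by 67 (still > 11) to reach 722.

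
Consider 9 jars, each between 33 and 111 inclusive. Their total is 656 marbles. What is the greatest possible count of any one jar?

To make one jar as large as possible, make the other 8 as small as possible.
The other 8 contribute at least 8 × 33 = 264, leaving at most 656 − 264 = 392.
But each jar is capped at 111, so the maximum is 111.
Achievable: one at 111 and the other 8 totalling 545, which fits since 8 × 33 ≤ 545 ≤ 8 × 111.

111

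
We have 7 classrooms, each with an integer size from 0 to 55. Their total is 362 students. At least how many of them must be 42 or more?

Each value short of 42 is at most 41, costing at least 55 − 41 = 14 against the maximum total of 385.
We can afford to lose at most 385 − 362 = 23, so at most ⌊23/14⌋ = 1 fall short, and at least 6 are ≥ 42.
Exactly 6 works: 6 values at 55 and 1 at 41 total 371; lower one of the high values by 9 (still ≥ 42) to hit 362.

6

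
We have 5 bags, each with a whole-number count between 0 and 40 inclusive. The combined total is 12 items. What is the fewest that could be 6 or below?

4

Each value above 6 is at least 7, contributing at least 7 − 0 = 7 above the floor 0.
The sum exceeds the floor total 0 by 12, so at most ⌊12/7⌋ = 1 exceed 6, and at least 4 are ≤ 6.
Exactly 4 works: 4 values at 0 and 1 at 7 total 7; raise one of the low values by 5 (still ≤ 6) to hit 12.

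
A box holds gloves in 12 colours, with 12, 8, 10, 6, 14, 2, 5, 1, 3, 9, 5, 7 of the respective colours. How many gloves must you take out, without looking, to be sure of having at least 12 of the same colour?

79

In the worst case you take as many as possible of each colour without reaching 12: 11 + 8 + 10 + 6 + 11 + 2 + 5 + 1 + 3 + 9 + 5 + 7 = 78.
The next one must give 12 of some colour, so 78 + 1 = 79.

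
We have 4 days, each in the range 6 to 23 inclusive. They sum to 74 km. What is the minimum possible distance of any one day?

6

Minimizing one value means maximizing the remaining 3.
The other 3 can take up 3 × 23 = 69 ≥ 74 − 6, so one day can sit at its floor of 6.
Achievable: one at 6 and the other 3 totalling 68, which fits since 3 × 6 ≤ 68 ≤ 3 × 23.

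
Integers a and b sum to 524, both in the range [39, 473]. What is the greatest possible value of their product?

For a fixed sum, the product ab is largest when a and b are as close as possible.
Taking a = 262 and b = 262 (both in [39, 473]) gives ab = 68644.

68644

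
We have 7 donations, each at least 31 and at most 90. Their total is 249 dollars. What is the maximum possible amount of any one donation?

Maximizing one value means minimizing the remaining 6.
The other 6 contribute at least 6 × 31 = 186, leaving at most 249 − 186 = 63.
Since 63 ≤ 90, this is achievable: one at 63 and 6 at 31.

63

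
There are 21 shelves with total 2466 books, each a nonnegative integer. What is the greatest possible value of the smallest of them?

The average is 2466/21 < 118, so some value is ≤ 117.
Taking 12 copies of 117 and 9 copies of 118 gives exactly 2466, so 117 is attained.

117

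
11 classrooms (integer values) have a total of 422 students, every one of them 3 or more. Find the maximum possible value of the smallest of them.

38

The average is 422/11 < 39, so some value is ≤ 38.
Equality holds with 7 values of 38 and 4 values of 39.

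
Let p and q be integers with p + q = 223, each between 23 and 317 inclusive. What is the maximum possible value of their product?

With p + q fixed, pq peaks when the two are closest together.
Taking p = 111 and q = 112 (both in [23, 317]) gives pq = 12432.

12432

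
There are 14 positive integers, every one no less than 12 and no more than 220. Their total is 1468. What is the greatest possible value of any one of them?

Maximizing one value means minimizing the remaining 13.
The other 13 contribute at least 13 × 12 = 156, leaving at most 1468 − 156 = 1312.
But each integer is capped at 220, so the maximum is 220.
Achievable: one at 220 and the other 13 totalling 1248, which fits since 13 × 12 ≤ 1248 ≤ 13 × 220.

220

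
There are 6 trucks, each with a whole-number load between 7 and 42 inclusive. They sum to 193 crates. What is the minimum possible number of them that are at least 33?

Each value short of 33 is at most 32, costing at least 42 − 32 = 10 against the maximum total of 252.
We can afford to lose at most 252 − 193 = 59, so at most ⌊59/10⌋ = 5 fall short, and at least 1 are ≥ 33.
Exactly 1 works: 1 value at 42 and 5 at 32 total 202; lower one of the high values by 9 (still ≥ 33) to hit 193.

1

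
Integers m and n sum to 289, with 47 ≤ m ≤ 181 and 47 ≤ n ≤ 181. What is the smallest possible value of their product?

19548

mn = m(289 − m) is concave in m, so over [108, 181] it is minimized at an endpoint.
The extreme feasible split is m = 108, n = 181, giving mn = 19548.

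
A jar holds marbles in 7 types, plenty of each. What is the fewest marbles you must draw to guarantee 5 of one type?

In the worst case you draw 4 of each of the 7 types: 7 × 4 = 28.
One more forces 5 of some type, so 28 + 1 = 29.

29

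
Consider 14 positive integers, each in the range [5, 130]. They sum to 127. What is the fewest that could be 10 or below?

5

Each value above 10 is at least 11, contributing at least 11 − 5 = 6 above the floor 5.
The sum exceeds the floor total 70 by 57, so at most ⌊57/6⌋ = 9 exceed 10, and at least 5 are ≤ 10.
Exactly 5 works: 5 values at 5 and 9 at 11 total 124; raise one of the low values by 3 (still ≤ 10) to hit 127.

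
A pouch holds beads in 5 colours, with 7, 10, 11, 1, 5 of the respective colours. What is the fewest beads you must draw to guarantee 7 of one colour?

25

In the worst case you take as many as possible of each colour without reaching 7: 6 + 6 + 6 + 1 + 5 = 24.
The next one must give 7 of some colour, so 24 + 1 = 25.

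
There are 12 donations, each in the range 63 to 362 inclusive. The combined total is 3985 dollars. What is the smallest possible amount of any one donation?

Minimizing one value means maximizing the remaining 11.
The other 11 can take up 11 × 362 = 3982 ≥ 3985 − 63, so one donation can sit at its floor of 63.
Achievable: one at 63 and the other 11 totalling 3922, which fits since 11 × 63 ≤ 3922 ≤ 11 × 362.

63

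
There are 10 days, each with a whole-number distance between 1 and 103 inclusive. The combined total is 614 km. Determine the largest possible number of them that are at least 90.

6

With k values at 90 or above and the rest at least 1, the sum is at least 10 + 89k.
Since the sum is 614, we need 89k ≤ 604, i.e. k ≤ 6.
k = 6 is achieved by 6 values at 90 and 4 at 1, total 544; add 70 to one value (staying below 90) to reach 614.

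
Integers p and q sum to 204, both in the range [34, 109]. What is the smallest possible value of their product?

10355

pq = p(204 − p) is concave in p, so over [95, 109] it is minimized at an endpoint.
The extreme feasible split is p = 95, q = 109, giving pq = 10355.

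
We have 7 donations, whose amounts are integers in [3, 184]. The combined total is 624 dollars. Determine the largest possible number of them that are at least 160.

3

Suppose k of them are at least 160. Those contribute at least 160 each and the other 7 − k at least 3 each.
So the total is at least 160k + 3(7 − k) = 21 + 157k. This must be ≤ 624, giving k ≤ 3.
k = 3 is achieved by 3 values at 160 and 4 at 3, total 492; add 132 to one value (staying below 160) to reach 624.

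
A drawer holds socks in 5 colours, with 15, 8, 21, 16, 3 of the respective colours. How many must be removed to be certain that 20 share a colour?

In the worst case you take as many as possible of each colour without reaching 20: 15 + 8 + 19 + 16 + 3 = 61.
The next one must give 20 of some colour, so 61 + 1 = 62.

62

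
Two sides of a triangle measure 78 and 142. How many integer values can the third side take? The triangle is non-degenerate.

155

The triangle inequality gives |78 − 142| < c < 78 + 142, i.e. 64 < c < 220.
So c can be any integer from 65 to 219: 155 values.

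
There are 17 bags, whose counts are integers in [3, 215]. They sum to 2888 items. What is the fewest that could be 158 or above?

4

If only k of them are at least 158, the other 17 − k are at most 157, so the total is at most k·215 + (17 − k)·157.
This must reach 2888, so k·215 + (17 − k)·157 ≥ 2888, giving k ≥ 4.
Exactly 4 works: 4 values at 215 and 13 at 157 total 2901; lower one of the high values by 13 (still ≥ 158) to hit 2888.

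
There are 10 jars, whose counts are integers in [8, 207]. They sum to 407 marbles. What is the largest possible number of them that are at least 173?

1

With k values at 173 or above and the rest at least 8, the sum is at least 80 + 165k.
Since the sum is 407, we need 165k ≤ 327, i.e. k ≤ 1.
k = 1 is achieved by 1 value at 173 and 9 at 8, total 245; add 162 to one value (staying below 173) to reach 407.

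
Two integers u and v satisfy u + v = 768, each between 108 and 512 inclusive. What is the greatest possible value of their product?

For a fixed sum, the product uv is largest when u and v are as close as possible.
Taking u = 384 and v = 384 (both in [108, 512]) gives uv = 147456.

147456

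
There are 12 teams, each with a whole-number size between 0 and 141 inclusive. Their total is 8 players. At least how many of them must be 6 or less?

If only k of them are at most 6, the other 12 − k are at least 7, so the total is at least (12 − k)·7 + k·0.
This is ≤ 8, so (12 − k)·7 + 0k ≤ 8, which gives k ≥ 11.
Exactly 11 works: 11 values at 0 and 1 at 7 total 7; raise one of the low values by 1 (still ≤ 6) to hit 8.

11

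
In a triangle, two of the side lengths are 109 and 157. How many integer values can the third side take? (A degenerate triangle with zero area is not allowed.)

217

The triangle inequality gives |109 − 157| < c < 109 + 157, i.e. 48 < c < 266.
So c can be any integer from 49 to 265: 217 values.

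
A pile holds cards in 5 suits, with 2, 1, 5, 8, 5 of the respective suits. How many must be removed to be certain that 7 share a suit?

In the worst case you take as many as possible of each suit without reaching 7: 2 + 1 + 5 + 6 + 5 = 19.
The next one must give 7 of some suit, so 19 + 1 = 20.

20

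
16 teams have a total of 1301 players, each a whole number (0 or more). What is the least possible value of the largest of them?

The average is 1301/16 > 81, so not all 16 can be 81 or less; the largest is ≥ 82.
Equality holds with 5 values of 82 and 11 values of 81.

82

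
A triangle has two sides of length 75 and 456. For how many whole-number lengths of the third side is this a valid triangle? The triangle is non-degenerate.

The triangle inequality gives |75 − 456| < c < 75 + 456, i.e. 381 < c < 531.
So c can be any integer from 382 to 530: 149 values.

149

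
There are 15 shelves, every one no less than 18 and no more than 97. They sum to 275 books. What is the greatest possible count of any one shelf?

Maximizing one value means minimizing the remaining 14.
The other 14 contribute at least 14 × 18 = 252, leaving at most 275 − 252 = 23.
Since 23 ≤ 97, this is achievable: one at 23 and 14 at 18.

23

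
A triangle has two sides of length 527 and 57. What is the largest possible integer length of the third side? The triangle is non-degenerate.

The third side must be less than 527 + 57 = 584.
The largest integer below 584 is 583.

583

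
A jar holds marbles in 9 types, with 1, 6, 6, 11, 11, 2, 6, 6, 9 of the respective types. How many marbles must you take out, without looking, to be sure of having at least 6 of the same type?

In the worst case you take as many as possible of each type without reaching 6: 1 + 5 + 5 + 5 + 5 + 2 + 5 + 5 + 5 = 38.
The next one must give 6 of some type, so 38 + 1 = 39.

39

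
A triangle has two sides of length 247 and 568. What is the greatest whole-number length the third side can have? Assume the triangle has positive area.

814

The third side must be less than 247 + 568 = 815.
The largest integer below 815 is 814.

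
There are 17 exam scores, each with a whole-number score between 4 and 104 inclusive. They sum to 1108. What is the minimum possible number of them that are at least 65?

1

Each value short of 65 is at most 64, costing at least 104 − 64 = 40 against the maximum total of 1768.
We can afford to lose at most 1768 − 1108 = 660, so at most ⌊660/40⌋ = 16 fall short, and at least 1 are ≥ 65.
Exactly 1 works: 1 value at 104 and 16 at 64 total 1128; lower one of the high values by 20 (still ≥ 65) to hit 1108.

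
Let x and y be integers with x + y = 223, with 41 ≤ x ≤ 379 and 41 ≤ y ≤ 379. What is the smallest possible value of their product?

For a fixed sum, xy is smallest when x and y are as far apart as possible.
The extreme feasible split is x = 41, y = 182, giving xy = 7462.

7462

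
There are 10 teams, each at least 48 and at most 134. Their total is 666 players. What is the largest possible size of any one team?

134

To make one team as large as possible, make the other 9 as small as possible.
The other 9 contribute at least 9 × 48 = 432, leaving at most 666 − 432 = 234.
But each team is capped at 134, so the maximum is 134.
Achievable: one at 134 and the other 9 totalling 532, which fits since 9 × 48 ≤ 532 ≤ 9 × 134.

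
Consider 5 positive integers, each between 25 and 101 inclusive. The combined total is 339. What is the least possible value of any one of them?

25

Minimizing one value means maximizing the remaining 4.
The other 4 can take up 4 × 101 = 404 ≥ 339 − 25, so one integer can sit at its floor of 25.
Achievable: one at 25 and the other 4 totalling 314, which fits since 4 × 25 ≤ 314 ≤ 4 × 101.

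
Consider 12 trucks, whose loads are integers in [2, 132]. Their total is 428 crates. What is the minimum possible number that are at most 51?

Let j be the number exceeding 51. Then the total is ≥ 52·j + 2·(12 − j) = 24 + 50j.
So 50j ≤ 404 and j ≤ 8; hence at least 12 − 8 = 4 are ≤ 51.
Exactly 4 works: 4 values at 2 and 8 at 52 total 424; raise one of the low values by 4 (still ≤ 51) to hit 428.

4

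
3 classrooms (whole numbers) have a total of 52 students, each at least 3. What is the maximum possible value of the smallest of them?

17

If every one of the 3 were at least 18, the total would be at least 3 × 18 = 54 > 52.
Equality holds with 2 values of 17 and 1 value of 18.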